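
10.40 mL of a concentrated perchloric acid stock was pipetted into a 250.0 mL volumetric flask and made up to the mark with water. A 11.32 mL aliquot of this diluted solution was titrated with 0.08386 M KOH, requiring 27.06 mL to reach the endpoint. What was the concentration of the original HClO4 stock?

n(KOH) = 0.08386 x 0.02706 = 0.002269 mol.
n(HClO4) in the aliquot = 0.002269 mol.
[diluted HClO4] = 0.002269 / 0.01132 = 0.2005 M.
Dilution factor = 250.0/10.40 = 24.04, so [stock] = 0.2005 x 24.04 = 4.82 M.

4.82 M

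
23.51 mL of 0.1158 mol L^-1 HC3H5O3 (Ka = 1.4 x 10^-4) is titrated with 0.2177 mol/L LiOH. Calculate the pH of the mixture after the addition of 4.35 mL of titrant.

Initial n(HC3H5O3) = 0.1158 x 0.02351 = 0.002722 mol.
n(LiOH) added = 0.2177 x 0.004350 = 0.0009470 mol, converting that many moles of HC3H5O3 to C3H5O3-.
Remaining n(HC3H5O3) = 0.001775 mol; n(C3H5O3-) = 0.0009470 mol.
By Henderson-Hasselbalch, pH = pKa + log([A^-]/[HA]) = 3.85 + log(0.0009470/0.001775) = 3.85 + (-0.27) = 3.58.

3.58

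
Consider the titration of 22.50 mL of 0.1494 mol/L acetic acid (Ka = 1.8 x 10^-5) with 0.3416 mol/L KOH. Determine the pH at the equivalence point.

n(CH3COOH) = 0.1494 x 0.02250 = 0.003361 mol; V(KOH) at equivalence = 0.003361/0.3416 = 0.009840 L.
At equivalence all the acid is converted to CH3COO-; total volume = 0.02250 + 0.009840 = 0.03234 L, so [CH3COO-] = 0.003361/0.03234 = 0.1039 M.
Kb = Kw/Ka = 1.0e-14 / 1.8 x 10^-5 = 5.56e-10.
[OH^-] = sqrt(Kb x [CH3COO-]) = sqrt(5.56e-10 x 0.1039) = 7.60e-6 M.
pOH = 5.12, so pH = 14.00 - 5.12 = 8.88.

8.88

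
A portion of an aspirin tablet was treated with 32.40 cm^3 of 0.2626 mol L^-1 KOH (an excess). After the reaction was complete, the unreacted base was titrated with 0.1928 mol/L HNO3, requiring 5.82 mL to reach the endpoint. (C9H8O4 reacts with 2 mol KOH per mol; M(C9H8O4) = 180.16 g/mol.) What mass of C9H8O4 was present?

0.665 g

Total n(KOH) added = 0.2626 x 0.03240 = 0.008508 mol.
n(HNO3) used = 0.1928 x 0.005820 = 0.001122 mol, which equals the excess n(KOH).
So n(KOH) consumed by the sample = 0.008508 - 0.001122 = 0.007386 mol.
n(C9H8O4) = 0.007386 / 2 = 0.003693 mol.
mass = 0.003693 mol x 180.16 g/mol = 0.665 g.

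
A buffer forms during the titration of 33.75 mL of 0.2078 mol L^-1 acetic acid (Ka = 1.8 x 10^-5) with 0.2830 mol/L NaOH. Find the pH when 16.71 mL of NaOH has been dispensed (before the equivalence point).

5.06

Initial n(CH3COOH) = 0.2078 x 0.03375 = 0.007013 mol.
n(NaOH) added = 0.2830 x 0.01671 = 0.004729 mol, converting that many moles of CH3COOH to CH3COO-.
Remaining n(CH3COOH) = 0.002284 mol; n(CH3COO-) = 0.004729 mol.
By Henderson-Hasselbalch, pH = pKa + log([A^-]/[HA]) = 4.74 + log(0.004729/0.002284) = 4.74 + (+0.32) = 5.06.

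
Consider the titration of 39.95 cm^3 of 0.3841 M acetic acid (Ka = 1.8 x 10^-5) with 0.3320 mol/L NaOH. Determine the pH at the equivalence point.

9.00

n(CH3COOH) = 0.3841 x 0.03995 = 0.01534 mol; V(NaOH) at equivalence = 0.01534/0.3320 = 0.04622 L.
At equivalence all the acid is converted to CH3COO-; total volume = 0.03995 + 0.04622 = 0.08617 L, so [CH3COO-] = 0.01534/0.08617 = 0.1781 M.
Kb = Kw/Ka = 1.0e-14 / 1.8 x 10^-5 = 5.56e-10.
[OH^-] = sqrt(Kb x [CH3COO-]) = sqrt(5.56e-10 x 0.1781) = 9.95e-6 M.
pOH = 5.00, so pH = 14.00 - 5.00 = 9.00.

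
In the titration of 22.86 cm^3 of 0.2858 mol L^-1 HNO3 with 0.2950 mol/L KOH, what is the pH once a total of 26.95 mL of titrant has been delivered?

n(acid) = 0.2858 x 0.02286 = 0.006533 mol; n(KOH) added = 0.2950 x 0.02695 = 0.007950 mol.
Base is in excess by 0.007950 - 0.006533 = 0.001417 mol in a total volume of 0.04981 L.
[OH^-] = 0.001417/0.04981 = 0.02845 M, so pOH = 1.55 and pH = 14.00 - 1.55 = 12.45.

12.45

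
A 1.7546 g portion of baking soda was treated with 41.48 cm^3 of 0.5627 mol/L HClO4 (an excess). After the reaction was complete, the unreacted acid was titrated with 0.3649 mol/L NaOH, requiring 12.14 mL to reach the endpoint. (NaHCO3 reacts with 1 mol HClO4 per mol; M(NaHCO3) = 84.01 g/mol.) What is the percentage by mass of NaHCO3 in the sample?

90.5%

Total n(HClO4) added = 0.5627 x 0.04148 = 0.02334 mol.
n(NaOH) used = 0.3649 x 0.01214 = 0.004430 mol, which equals the excess n(HClO4).
So n(HClO4) consumed by the sample = 0.02334 - 0.004430 = 0.01891 mol.
n(NaHCO3) = 0.01891 / 1 = 0.01891 mol.
mass NaHCO3 = 0.01891 x 84.01 = 1.589 g, so %NaHCO3 = 1.589/1.7546 x 100 = 90.5%.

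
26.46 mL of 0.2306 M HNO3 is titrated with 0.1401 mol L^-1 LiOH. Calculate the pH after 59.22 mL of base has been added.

12.41

n(acid) = 0.2306 x 0.02646 = 0.006102 mol; n(LiOH) added = 0.1401 x 0.05922 = 0.008297 mol.
Base is in excess by 0.008297 - 0.006102 = 0.002195 mol in a total volume of 0.08568 L.
[OH^-] = 0.002195/0.08568 = 0.02562 M, so pOH = 1.59 and pH = 14.00 - 1.59 = 12.41.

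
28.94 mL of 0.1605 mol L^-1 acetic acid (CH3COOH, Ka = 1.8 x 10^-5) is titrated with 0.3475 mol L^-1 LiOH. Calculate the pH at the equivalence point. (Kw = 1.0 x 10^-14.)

8.89

n(CH3COOH) = 0.1605 x 0.02894 = 0.004645 mol; V(LiOH) at equivalence = 0.004645/0.3475 = 0.01337 L.
At equivalence all the acid is converted to CH3COO-; total volume = 0.02894 + 0.01337 = 0.04231 L, so [CH3COO-] = 0.004645/0.04231 = 0.1098 M.
Kb = Kw/Ka = 1.0e-14 / 1.8 x 10^-5 = 5.56e-10.
[OH^-] = sqrt(Kb x [CH3COO-]) = sqrt(5.56e-10 x 0.1098) = 7.81e-6 M.
pOH = 5.11, so pH = 14.00 - 5.11 = 8.89.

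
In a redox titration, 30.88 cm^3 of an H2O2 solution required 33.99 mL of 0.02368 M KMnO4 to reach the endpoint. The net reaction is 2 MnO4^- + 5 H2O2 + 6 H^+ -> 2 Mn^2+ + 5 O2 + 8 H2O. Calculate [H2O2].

0.0652 M

n(KMnO4) = 0.02368 x 0.03399 = 0.0008049 mol.
From the balanced equation, 2 mol KMnO4 reacts with 5 mol H2O2, so n(H2O2) = 0.0008049 x 5/2 = 0.002012 mol.
[H2O2] = 0.002012 / 0.03088 L = 0.0652 M.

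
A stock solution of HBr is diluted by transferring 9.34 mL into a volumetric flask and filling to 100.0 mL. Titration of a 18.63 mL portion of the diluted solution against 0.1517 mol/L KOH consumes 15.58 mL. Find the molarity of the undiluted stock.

n(KOH) = 0.1517 x 0.01558 = 0.002363 mol.
n(HBr) in the aliquot = 0.002363 mol.
[diluted HBr] = 0.002363 / 0.01863 = 0.1269 M.
Dilution factor = 100.0/9.340 = 10.71, so [stock] = 0.1269 x 10.71 = 1.36 M.

1.36 M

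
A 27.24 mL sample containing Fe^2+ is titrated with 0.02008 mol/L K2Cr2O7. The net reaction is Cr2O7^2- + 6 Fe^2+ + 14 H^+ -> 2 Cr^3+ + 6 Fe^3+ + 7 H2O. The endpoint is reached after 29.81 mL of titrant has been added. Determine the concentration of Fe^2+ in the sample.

0.132 M

n(K2Cr2O7) = 0.02008 x 0.02981 = 0.0005986 mol.
From the balanced equation, 1 mol K2Cr2O7 reacts with 6 mol Fe^2+, so n(Fe^2+) = 0.0005986 x 6/1 = 0.003592 mol.
[Fe^2+] = 0.003592 / 0.02724 L = 0.132 M.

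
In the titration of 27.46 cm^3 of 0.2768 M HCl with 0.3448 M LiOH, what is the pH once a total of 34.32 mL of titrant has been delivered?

n(acid) = 0.2768 x 0.02746 = 0.007601 mol; n(LiOH) added = 0.3448 x 0.03432 = 0.01183 mol.
Base is in excess by 0.01183 - 0.007601 = 0.004233 mol in a total volume of 0.06178 L.
[OH^-] = 0.004233/0.06178 = 0.06851 M, so pOH = 1.16 and pH = 14.00 - 1.16 = 12.84.

12.84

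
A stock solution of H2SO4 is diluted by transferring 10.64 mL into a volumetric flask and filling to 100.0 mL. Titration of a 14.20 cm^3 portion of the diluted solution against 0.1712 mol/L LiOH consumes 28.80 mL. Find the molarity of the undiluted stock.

1.63 M

n(LiOH) = 0.1712 x 0.02880 = 0.004931 mol.
n(H2SO4) in the aliquot = 0.004931 x 1/2 = 0.002465 mol.
[diluted H2SO4] = 0.002465 / 0.01420 = 0.1736 M.
Dilution factor = 100.0/10.64 = 9.398, so [stock] = 0.1736 x 9.398 = 1.63 M.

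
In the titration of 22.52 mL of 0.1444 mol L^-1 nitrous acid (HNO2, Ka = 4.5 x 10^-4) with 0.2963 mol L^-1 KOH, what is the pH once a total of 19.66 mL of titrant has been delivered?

12.79

n(acid) = 0.1444 x 0.02252 = 0.003252 mol; n(KOH) added = 0.2963 x 0.01966 = 0.005825 mol.
Base is in excess by 0.005825 - 0.003252 = 0.002573 mol in a total volume of 0.04218 L.
[OH^-] = 0.002573/0.04218 = 0.06101 M, so pOH = 1.21 and pH = 14.00 - 1.21 = 12.79.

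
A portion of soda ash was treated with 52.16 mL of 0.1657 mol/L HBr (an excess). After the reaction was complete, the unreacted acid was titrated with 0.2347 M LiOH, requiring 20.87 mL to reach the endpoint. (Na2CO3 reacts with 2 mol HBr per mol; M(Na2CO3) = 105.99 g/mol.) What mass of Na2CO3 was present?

Total n(HBr) added = 0.1657 x 0.05216 = 0.008643 mol.
n(LiOH) used = 0.2347 x 0.02087 = 0.004898 mol, which equals the excess n(HBr).
So n(HBr) consumed by the sample = 0.008643 - 0.004898 = 0.003745 mol.
n(Na2CO3) = 0.003745 / 2 = 0.001872 mol.
mass = 0.001872 mol x 105.99 g/mol = 0.198 g.

0.198 g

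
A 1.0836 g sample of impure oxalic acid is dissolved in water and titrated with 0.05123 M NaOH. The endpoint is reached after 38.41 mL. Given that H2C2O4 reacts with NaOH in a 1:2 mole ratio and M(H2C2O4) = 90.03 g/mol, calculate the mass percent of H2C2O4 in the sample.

8.17%

n(NaOH) = 0.05123 x 0.03841 = 0.001968 mol.
n(H2C2O4) = 0.001968 / 2 = 0.0009839 mol.
mass of H2C2O4 = 0.0009839 x 90.03 = 0.08858 g.
% purity = 0.08858 / 1.0836 x 100 = 8.17%.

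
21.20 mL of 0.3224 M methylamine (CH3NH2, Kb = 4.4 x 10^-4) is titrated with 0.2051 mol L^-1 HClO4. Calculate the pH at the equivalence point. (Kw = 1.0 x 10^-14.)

5.77

n(CH3NH2) = 0.3224 x 0.02120 = 0.006835 mol; V(HClO4) at equivalence = 0.006835/0.2051 = 0.03332 L.
At equivalence the base is fully converted to CH3NH3+; total volume = 0.05452 L, so [CH3NH3+] = 0.006835/0.05452 = 0.1254 M.
Ka(CH3NH3+) = Kw/Kb = 1.0e-14 / 4.4 x 10^-4 = 2.27e-11.
[H^+] = sqrt(Ka x [CH3NH3+]) = sqrt(2.27e-11 x 0.1254) = 1.69e-6 M.
pH = -log(1.69e-6) = 5.77.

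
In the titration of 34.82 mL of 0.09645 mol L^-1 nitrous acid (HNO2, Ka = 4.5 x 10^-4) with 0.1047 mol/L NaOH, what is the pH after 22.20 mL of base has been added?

Initial n(HNO2) = 0.09645 x 0.03482 = 0.003358 mol.
n(NaOH) added = 0.1047 x 0.02220 = 0.002324 mol, converting that many moles of HNO2 to NO2-.
Remaining n(HNO2) = 0.001034 mol; n(NO2-) = 0.002324 mol.
By Henderson-Hasselbalch, pH = pKa + log([A^-]/[HA]) = 3.35 + log(0.002324/0.001034) = 3.35 + (+0.35) = 3.70.

3.70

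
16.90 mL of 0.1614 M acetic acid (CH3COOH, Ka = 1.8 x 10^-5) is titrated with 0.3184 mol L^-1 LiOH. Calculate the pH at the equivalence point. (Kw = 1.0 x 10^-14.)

n(CH3COOH) = 0.1614 x 0.01690 = 0.002728 mol; V(LiOH) at equivalence = 0.002728/0.3184 = 0.008567 L.
At equivalence all the acid is converted to CH3COO-; total volume = 0.01690 + 0.008567 = 0.02547 L, so [CH3COO-] = 0.002728/0.02547 = 0.1071 M.
Kb = Kw/Ka = 1.0e-14 / 1.8 x 10^-5 = 5.56e-10.
[OH^-] = sqrt(Kb x [CH3COO-]) = sqrt(5.56e-10 x 0.1071) = 7.71e-6 M.
pOH = 5.11, so pH = 14.00 - 5.11 = 8.89.

8.89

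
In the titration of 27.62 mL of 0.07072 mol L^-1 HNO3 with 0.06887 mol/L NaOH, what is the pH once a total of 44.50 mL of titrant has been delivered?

12.19

n(acid) = 0.07072 x 0.02762 = 0.001953 mol; n(NaOH) added = 0.06887 x 0.04450 = 0.003065 mol.
Base is in excess by 0.003065 - 0.001953 = 0.001111 mol in a total volume of 0.07212 L.
[OH^-] = 0.001111/0.07212 = 0.01541 M, so pOH = 1.81 and pH = 14.00 - 1.81 = 12.19.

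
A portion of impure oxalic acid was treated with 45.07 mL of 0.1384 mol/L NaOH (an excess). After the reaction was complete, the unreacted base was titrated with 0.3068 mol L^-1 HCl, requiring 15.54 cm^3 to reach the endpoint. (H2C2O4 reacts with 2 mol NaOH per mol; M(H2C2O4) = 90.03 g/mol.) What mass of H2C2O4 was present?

0.0662 g

Total n(NaOH) added = 0.1384 x 0.04507 = 0.006238 mol.
n(HCl) used = 0.3068 x 0.01554 = 0.004768 mol, which equals the excess n(NaOH).
So n(NaOH) consumed by the sample = 0.006238 - 0.004768 = 0.001470 mol.
n(H2C2O4) = 0.001470 / 2 = 0.0007350 mol.
mass = 0.0007350 mol x 90.03 g/mol = 0.0662 g.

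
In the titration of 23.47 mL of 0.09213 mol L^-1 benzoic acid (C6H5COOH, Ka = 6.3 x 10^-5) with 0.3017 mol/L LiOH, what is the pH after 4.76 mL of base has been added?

4.50

Initial n(C6H5COOH) = 0.09213 x 0.02347 = 0.002162 mol.
n(LiOH) added = 0.3017 x 0.004760 = 0.001436 mol, converting that many moles of C6H5COOH to C6H5COO-.
Remaining n(C6H5COOH) = 0.0007262 mol; n(C6H5COO-) = 0.001436 mol.
By Henderson-Hasselbalch, pH = pKa + log([A^-]/[HA]) = 4.20 + log(0.001436/0.0007262) = 4.20 + (+0.30) = 4.50.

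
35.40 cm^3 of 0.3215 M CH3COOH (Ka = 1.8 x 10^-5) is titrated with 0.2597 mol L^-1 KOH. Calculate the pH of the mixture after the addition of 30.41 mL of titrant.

Initial n(CH3COOH) = 0.3215 x 0.03540 = 0.01138 mol.
n(KOH) added = 0.2597 x 0.03041 = 0.007897 mol, converting that many moles of CH3COOH to CH3COO-.
Remaining n(CH3COOH) = 0.003484 mol; n(CH3COO-) = 0.007897 mol.
By Henderson-Hasselbalch, pH = pKa + log([A^-]/[HA]) = 4.74 + log(0.007897/0.003484) = 4.74 + (+0.36) = 5.10.

5.10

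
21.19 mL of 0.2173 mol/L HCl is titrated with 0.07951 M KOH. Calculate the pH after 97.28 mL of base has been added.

12.42

n(acid) = 0.2173 x 0.02119 = 0.004605 mol; n(KOH) added = 0.07951 x 0.09728 = 0.007735 mol.
Base is in excess by 0.007735 - 0.004605 = 0.003130 mol in a total volume of 0.1185 L.
[OH^-] = 0.003130/0.1185 = 0.02642 M, so pOH = 1.58 and pH = 14.00 - 1.58 = 12.42.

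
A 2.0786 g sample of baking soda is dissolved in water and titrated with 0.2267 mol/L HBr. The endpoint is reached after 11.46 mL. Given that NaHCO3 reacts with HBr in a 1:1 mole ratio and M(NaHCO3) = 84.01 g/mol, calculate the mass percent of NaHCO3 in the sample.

n(HBr) = 0.2267 x 0.01146 = 0.002598 mol.
n(NaHCO3) = 0.002598 / 1 = 0.002598 mol.
mass of NaHCO3 = 0.002598 x 84.01 = 0.2183 g.
% purity = 0.2183 / 2.0786 x 100 = 10.5%.

10.5%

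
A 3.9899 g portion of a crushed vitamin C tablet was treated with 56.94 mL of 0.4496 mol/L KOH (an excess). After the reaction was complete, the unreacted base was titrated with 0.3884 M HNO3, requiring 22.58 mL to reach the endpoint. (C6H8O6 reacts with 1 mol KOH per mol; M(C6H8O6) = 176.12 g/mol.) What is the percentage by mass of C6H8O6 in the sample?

74.3%

Total n(KOH) added = 0.4496 x 0.05694 = 0.02560 mol.
n(HNO3) used = 0.3884 x 0.02258 = 0.008770 mol, which equals the excess n(KOH).
So n(KOH) consumed by the sample = 0.02560 - 0.008770 = 0.01683 mol.
n(C6H8O6) = 0.01683 / 1 = 0.01683 mol.
mass C6H8O6 = 0.01683 x 176.12 = 2.964 g, so %C6H8O6 = 2.964/3.9899 x 100 = 74.3%.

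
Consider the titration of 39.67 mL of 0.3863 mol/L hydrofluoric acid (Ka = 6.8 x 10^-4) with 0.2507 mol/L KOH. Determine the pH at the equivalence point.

8.17

n(HF) = 0.3863 x 0.03967 = 0.01532 mol; V(KOH) at equivalence = 0.01532/0.2507 = 0.06113 L.
At equivalence all the acid is converted to F-; total volume = 0.03967 + 0.06113 = 0.1008 L, so [F-] = 0.01532/0.1008 = 0.1520 M.
Kb = Kw/Ka = 1.0e-14 / 6.8 x 10^-4 = 1.47e-11.
[OH^-] = sqrt(Kb x [F-]) = sqrt(1.47e-11 x 0.1520) = 1.50e-6 M.
pOH = 5.83, so pH = 14.00 - 5.83 = 8.17.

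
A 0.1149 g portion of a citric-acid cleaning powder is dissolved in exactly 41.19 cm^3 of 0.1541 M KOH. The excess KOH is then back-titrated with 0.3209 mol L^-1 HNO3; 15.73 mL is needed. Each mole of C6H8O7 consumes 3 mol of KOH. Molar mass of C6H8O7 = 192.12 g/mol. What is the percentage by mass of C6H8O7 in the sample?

72.4%

Total n(KOH) added = 0.1541 x 0.04119 = 0.006347 mol.
n(HNO3) used = 0.3209 x 0.01573 = 0.005048 mol, which equals the excess n(KOH).
So n(KOH) consumed by the sample = 0.006347 - 0.005048 = 0.001300 mol.
n(C6H8O7) = 0.001300 / 3 = 0.0004332 mol.
mass C6H8O7 = 0.0004332 x 192.12 = 0.08323 g, so %C6H8O7 = 0.08323/0.1149 x 100 = 72.4%.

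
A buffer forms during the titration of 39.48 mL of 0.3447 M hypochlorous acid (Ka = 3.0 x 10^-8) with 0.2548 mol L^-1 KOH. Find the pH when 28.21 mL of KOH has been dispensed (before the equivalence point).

Initial n(HClO) = 0.3447 x 0.03948 = 0.01361 mol.
n(KOH) added = 0.2548 x 0.02821 = 0.007188 mol, converting that many moles of HClO to ClO-.
Remaining n(HClO) = 0.006421 mol; n(ClO-) = 0.007188 mol.
By Henderson-Hasselbalch, pH = pKa + log([A^-]/[HA]) = 7.52 + log(0.007188/0.006421) = 7.52 + (+0.05) = 7.57.

7.57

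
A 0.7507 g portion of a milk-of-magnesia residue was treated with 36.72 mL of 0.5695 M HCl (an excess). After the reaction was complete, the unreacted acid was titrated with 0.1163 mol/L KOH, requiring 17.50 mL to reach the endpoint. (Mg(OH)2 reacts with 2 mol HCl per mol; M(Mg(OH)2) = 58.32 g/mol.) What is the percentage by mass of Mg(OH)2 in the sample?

Total n(HCl) added = 0.5695 x 0.03672 = 0.02091 mol.
n(KOH) used = 0.1163 x 0.01750 = 0.002035 mol, which equals the excess n(HCl).
So n(HCl) consumed by the sample = 0.02091 - 0.002035 = 0.01888 mol.
n(Mg(OH)2) = 0.01888 / 2 = 0.009438 mol.
mass Mg(OH)2 = 0.009438 x 58.32 = 0.5504 g, so %Mg(OH)2 = 0.5504/0.7507 x 100 = 73.3%.

73.3%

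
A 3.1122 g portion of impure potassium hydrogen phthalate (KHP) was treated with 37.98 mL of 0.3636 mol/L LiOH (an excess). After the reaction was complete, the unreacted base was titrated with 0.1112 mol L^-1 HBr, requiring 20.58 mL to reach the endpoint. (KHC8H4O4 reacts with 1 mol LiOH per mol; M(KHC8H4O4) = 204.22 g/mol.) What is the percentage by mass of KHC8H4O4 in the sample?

75.6%

Total n(LiOH) added = 0.3636 x 0.03798 = 0.01381 mol.
n(HBr) used = 0.1112 x 0.02058 = 0.002288 mol, which equals the excess n(LiOH).
So n(LiOH) consumed by the sample = 0.01381 - 0.002288 = 0.01152 mol.
n(KHC8H4O4) = 0.01152 / 1 = 0.01152 mol.
mass KHC8H4O4 = 0.01152 x 204.22 = 2.353 g, so %KHC8H4O4 = 2.353/3.1122 x 100 = 75.6%.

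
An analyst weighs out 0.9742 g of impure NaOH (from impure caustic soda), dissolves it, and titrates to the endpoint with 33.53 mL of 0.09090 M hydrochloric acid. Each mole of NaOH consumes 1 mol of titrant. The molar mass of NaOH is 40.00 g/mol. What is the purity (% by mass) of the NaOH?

n(HCl) = 0.09090 x 0.03353 = 0.003048 mol.
n(NaOH) = 0.003048 / 1 = 0.003048 mol.
mass of NaOH = 0.003048 x 40.00 = 0.1219 g.
% purity = 0.1219 / 0.9742 x 100 = 12.5%.

12.5%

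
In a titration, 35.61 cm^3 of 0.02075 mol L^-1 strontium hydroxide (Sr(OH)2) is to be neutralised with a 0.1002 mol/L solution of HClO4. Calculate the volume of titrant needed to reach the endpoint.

14.7 mL

n(Sr(OH)2) = 0.02075 mol/L x 0.03561 L = 0.0007389 mol.
The neutralisation is 1 Sr(OH)2 : 2 HClO4, so n(HClO4) = 0.0007389 x 2/1 = 0.001478 mol.
V(HClO4) = 0.001478 / 0.1002 = 0.01475 L = 14.7 mL.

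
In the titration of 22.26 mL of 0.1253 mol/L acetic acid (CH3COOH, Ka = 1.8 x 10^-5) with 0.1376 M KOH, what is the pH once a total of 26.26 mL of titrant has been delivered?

12.23

n(acid) = 0.1253 x 0.02226 = 0.002789 mol; n(KOH) added = 0.1376 x 0.02626 = 0.003613 mol.
Base is in excess by 0.003613 - 0.002789 = 0.0008242 mol in a total volume of 0.04852 L.
[OH^-] = 0.0008242/0.04852 = 0.01699 M, so pOH = 1.77 and pH = 14.00 - 1.77 = 12.23.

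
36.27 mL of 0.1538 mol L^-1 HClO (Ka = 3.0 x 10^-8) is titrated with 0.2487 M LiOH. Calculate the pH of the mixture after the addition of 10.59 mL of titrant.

7.47

Initial n(HClO) = 0.1538 x 0.03627 = 0.005578 mol.
n(LiOH) added = 0.2487 x 0.01059 = 0.002634 mol, converting that many moles of HClO to ClO-.
Remaining n(HClO) = 0.002945 mol; n(ClO-) = 0.002634 mol.
By Henderson-Hasselbalch, pH = pKa + log([A^-]/[HA]) = 7.52 + log(0.002634/0.002945) = 7.52 + (-0.05) = 7.47.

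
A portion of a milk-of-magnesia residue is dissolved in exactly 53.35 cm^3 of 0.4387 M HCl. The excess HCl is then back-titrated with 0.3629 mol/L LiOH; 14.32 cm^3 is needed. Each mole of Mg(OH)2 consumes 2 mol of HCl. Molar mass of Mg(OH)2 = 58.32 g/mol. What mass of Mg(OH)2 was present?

0.531 g

Total n(HCl) added = 0.4387 x 0.05335 = 0.02340 mol.
n(LiOH) used = 0.3629 x 0.01432 = 0.005197 mol, which equals the excess n(HCl).
So n(HCl) consumed by the sample = 0.02340 - 0.005197 = 0.01821 mol.
n(Mg(OH)2) = 0.01821 / 2 = 0.009104 mol.
mass = 0.009104 mol x 58.32 g/mol = 0.531 g.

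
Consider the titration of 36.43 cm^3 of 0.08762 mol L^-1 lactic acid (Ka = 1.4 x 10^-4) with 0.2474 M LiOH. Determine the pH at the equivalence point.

n(HC3H5O3) = 0.08762 x 0.03643 = 0.003192 mol; V(LiOH) at equivalence = 0.003192/0.2474 = 0.01290 L.
At equivalence all the acid is converted to C3H5O3-; total volume = 0.03643 + 0.01290 = 0.04933 L, so [C3H5O3-] = 0.003192/0.04933 = 0.06470 M.
Kb = Kw/Ka = 1.0e-14 / 1.4 x 10^-4 = 7.14e-11.
[OH^-] = sqrt(Kb x [C3H5O3-]) = sqrt(7.14e-11 x 0.06470) = 2.15e-6 M.
pOH = 5.67, so pH = 14.00 - 5.67 = 8.33.

8.33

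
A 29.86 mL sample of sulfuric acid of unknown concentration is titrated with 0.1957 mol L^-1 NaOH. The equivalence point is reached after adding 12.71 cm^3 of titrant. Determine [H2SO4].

0.0417 M

n(NaOH) delivered = 0.1957 x 0.01271 = 0.002487 mol.
The reaction is 1 H2SO4 + 2 NaOH, so n(H2SO4) = 0.002487 x 1/2 = 0.001244 mol.
[H2SO4] = 0.001244 mol / 0.02986 L = 0.0417 M.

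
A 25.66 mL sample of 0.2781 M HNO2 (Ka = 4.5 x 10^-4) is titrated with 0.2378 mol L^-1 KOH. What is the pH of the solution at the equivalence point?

n(HNO2) = 0.2781 x 0.02566 = 0.007136 mol; V(KOH) at equivalence = 0.007136/0.2378 = 0.03001 L.
At equivalence all the acid is converted to NO2-; total volume = 0.02566 + 0.03001 = 0.05567 L, so [NO2-] = 0.007136/0.05567 = 0.1282 M.
Kb = Kw/Ka = 1.0e-14 / 4.5 x 10^-4 = 2.22e-11.
[OH^-] = sqrt(Kb x [NO2-]) = sqrt(2.22e-11 x 0.1282) = 1.69e-6 M.
pOH = 5.77, so pH = 14.00 - 5.77 = 8.23.

8.23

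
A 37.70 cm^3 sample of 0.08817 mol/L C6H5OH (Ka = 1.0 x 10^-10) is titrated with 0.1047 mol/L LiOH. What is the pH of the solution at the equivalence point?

n(C6H5OH) = 0.08817 x 0.03770 = 0.003324 mol; V(LiOH) at equivalence = 0.003324/0.1047 = 0.03175 L.
At equivalence all the acid is converted to C6H5O-; total volume = 0.03770 + 0.03175 = 0.06945 L, so [C6H5O-] = 0.003324/0.06945 = 0.04786 M.
Kb = Kw/Ka = 1.0e-14 / 1.0 x 10^-10 = 0.000100.
[OH^-] = sqrt(Kb x [C6H5O-]) = sqrt(0.000100 x 0.04786) = 0.00219 M.
pOH = 2.66, so pH = 14.00 - 2.66 = 11.34.

11.34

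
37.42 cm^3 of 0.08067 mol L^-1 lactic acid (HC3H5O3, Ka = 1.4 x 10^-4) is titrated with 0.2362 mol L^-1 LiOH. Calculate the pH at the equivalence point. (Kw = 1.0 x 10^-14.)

n(HC3H5O3) = 0.08067 x 0.03742 = 0.003019 mol; V(LiOH) at equivalence = 0.003019/0.2362 = 0.01278 L.
At equivalence all the acid is converted to C3H5O3-; total volume = 0.03742 + 0.01278 = 0.05020 L, so [C3H5O3-] = 0.003019/0.05020 = 0.06013 M.
Kb = Kw/Ka = 1.0e-14 / 1.4 x 10^-4 = 7.14e-11.
[OH^-] = sqrt(Kb x [C3H5O3-]) = sqrt(7.14e-11 x 0.06013) = 2.07e-6 M.
pOH = 5.68, so pH = 14.00 - 5.68 = 8.32.

8.32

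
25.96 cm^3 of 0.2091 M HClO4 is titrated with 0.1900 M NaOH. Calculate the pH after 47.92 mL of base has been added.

n(acid) = 0.2091 x 0.02596 = 0.005428 mol; n(NaOH) added = 0.1900 x 0.04792 = 0.009105 mol.
Base is in excess by 0.009105 - 0.005428 = 0.003677 mol in a total volume of 0.07388 L.
[OH^-] = 0.003677/0.07388 = 0.04976 M, so pOH = 1.30 and pH = 14.00 - 1.30 = 12.70.

12.70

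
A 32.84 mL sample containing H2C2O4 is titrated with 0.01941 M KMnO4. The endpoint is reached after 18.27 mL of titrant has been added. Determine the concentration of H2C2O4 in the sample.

0.0270 M

n(KMnO4) = 0.01941 x 0.01827 = 0.0003546 mol.
From the balanced equation, 2 mol KMnO4 reacts with 5 mol H2C2O4, so n(H2C2O4) = 0.0003546 x 5/2 = 0.0008866 mol.
[H2C2O4] = 0.0008866 / 0.03284 L = 0.0270 M.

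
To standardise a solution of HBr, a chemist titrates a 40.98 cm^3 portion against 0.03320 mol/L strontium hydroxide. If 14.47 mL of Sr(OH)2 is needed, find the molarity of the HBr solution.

n(Sr(OH)2) delivered = 0.03320 x 0.01447 = 0.0004804 mol.
The reaction is 2 HBr + 1 Sr(OH)2, so n(HBr) = 0.0004804 x 2/1 = 0.0009608 mol.
[HBr] = 0.0009608 mol / 0.04098 L = 0.0234 M.

0.0234 M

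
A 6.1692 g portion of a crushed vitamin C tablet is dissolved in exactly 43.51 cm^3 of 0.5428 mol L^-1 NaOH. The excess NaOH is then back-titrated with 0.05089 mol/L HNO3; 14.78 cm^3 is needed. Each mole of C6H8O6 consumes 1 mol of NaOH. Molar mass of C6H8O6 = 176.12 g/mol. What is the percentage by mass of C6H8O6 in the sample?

65.3%

Total n(NaOH) added = 0.5428 x 0.04351 = 0.02362 mol.
n(HNO3) used = 0.05089 x 0.01478 = 0.0007522 mol, which equals the excess n(NaOH).
So n(NaOH) consumed by the sample = 0.02362 - 0.0007522 = 0.02287 mol.
n(C6H8O6) = 0.02287 / 1 = 0.02287 mol.
mass C6H8O6 = 0.02287 x 176.12 = 4.027 g, so %C6H8O6 = 4.027/6.1692 x 100 = 65.3%.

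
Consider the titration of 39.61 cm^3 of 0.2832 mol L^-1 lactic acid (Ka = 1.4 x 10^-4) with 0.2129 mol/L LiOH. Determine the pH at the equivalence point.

8.47

n(HC3H5O3) = 0.2832 x 0.03961 = 0.01122 mol; V(LiOH) at equivalence = 0.01122/0.2129 = 0.05269 L.
At equivalence all the acid is converted to C3H5O3-; total volume = 0.03961 + 0.05269 = 0.09230 L, so [C3H5O3-] = 0.01122/0.09230 = 0.1215 M.
Kb = Kw/Ka = 1.0e-14 / 1.4 x 10^-4 = 7.14e-11.
[OH^-] = sqrt(Kb x [C3H5O3-]) = sqrt(7.14e-11 x 0.1215) = 2.95e-6 M.
pOH = 5.53, so pH = 14.00 - 5.53 = 8.47.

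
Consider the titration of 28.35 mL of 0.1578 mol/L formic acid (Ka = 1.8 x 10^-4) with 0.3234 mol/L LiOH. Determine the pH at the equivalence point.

n(HCOOH) = 0.1578 x 0.02835 = 0.004474 mol; V(LiOH) at equivalence = 0.004474/0.3234 = 0.01383 L.
At equivalence all the acid is converted to HCOO-; total volume = 0.02835 + 0.01383 = 0.04218 L, so [HCOO-] = 0.004474/0.04218 = 0.1061 M.
Kb = Kw/Ka = 1.0e-14 / 1.8 x 10^-4 = 5.56e-11.
[OH^-] = sqrt(Kb x [HCOO-]) = sqrt(5.56e-11 x 0.1061) = 2.43e-6 M.
pOH = 5.61, so pH = 14.00 - 5.61 = 8.39.

8.39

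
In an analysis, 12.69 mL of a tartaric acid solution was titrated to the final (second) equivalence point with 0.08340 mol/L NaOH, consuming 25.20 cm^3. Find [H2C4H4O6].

0.0828 M

n(NaOH) = 0.08340 x 0.02520 = 0.002102 mol.
At the final (second) equivalence point, 2 mol OH^- react per mol H2C4H4O6, so n(H2C4H4O6) = 0.002102 / 2 = 0.001051 mol.
[H2C4H4O6] = 0.001051 / 0.01269 L = 0.0828 M.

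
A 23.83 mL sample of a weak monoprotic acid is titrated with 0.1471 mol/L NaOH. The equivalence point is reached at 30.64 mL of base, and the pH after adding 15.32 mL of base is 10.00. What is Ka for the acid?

1.0 x 10^-10

15.32 mL is half of the equivalence volume, so this is the half-equivalence point where [HA] = [A^-].
At half-equivalence pH = pKa, so pKa = 10.00.
Ka = 10^(-10.00) = 1.0 x 10^-10.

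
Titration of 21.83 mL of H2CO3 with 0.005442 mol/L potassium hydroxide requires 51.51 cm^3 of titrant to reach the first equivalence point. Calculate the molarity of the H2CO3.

0.0128 M

n(KOH) = 0.005442 x 0.05151 = 0.0002803 mol.
At the first equivalence point, 1 mol OH^- react per mol H2CO3, so n(H2CO3) = 0.0002803 / 1 = 0.0002803 mol.
[H2CO3] = 0.0002803 / 0.02183 L = 0.0128 M.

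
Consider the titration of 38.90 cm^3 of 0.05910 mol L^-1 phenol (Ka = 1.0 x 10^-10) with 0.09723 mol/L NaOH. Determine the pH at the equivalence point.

n(C6H5OH) = 0.05910 x 0.03890 = 0.002299 mol; V(NaOH) at equivalence = 0.002299/0.09723 = 0.02364 L.
At equivalence all the acid is converted to C6H5O-; total volume = 0.03890 + 0.02364 = 0.06254 L, so [C6H5O-] = 0.002299/0.06254 = 0.03676 M.
Kb = Kw/Ka = 1.0e-14 / 1.0 x 10^-10 = 0.000100.
[OH^-] = sqrt(Kb x [C6H5O-]) = sqrt(0.000100 x 0.03676) = 0.00192 M.
pOH = 2.72, so pH = 14.00 - 2.72 = 11.28.

11.28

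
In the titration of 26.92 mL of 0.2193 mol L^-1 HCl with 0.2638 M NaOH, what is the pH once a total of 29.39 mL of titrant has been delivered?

12.52

n(acid) = 0.2193 x 0.02692 = 0.005904 mol; n(NaOH) added = 0.2638 x 0.02939 = 0.007753 mol.
Base is in excess by 0.007753 - 0.005904 = 0.001850 mol in a total volume of 0.05631 L.
[OH^-] = 0.001850/0.05631 = 0.03285 M, so pOH = 1.48 and pH = 14.00 - 1.48 = 12.52.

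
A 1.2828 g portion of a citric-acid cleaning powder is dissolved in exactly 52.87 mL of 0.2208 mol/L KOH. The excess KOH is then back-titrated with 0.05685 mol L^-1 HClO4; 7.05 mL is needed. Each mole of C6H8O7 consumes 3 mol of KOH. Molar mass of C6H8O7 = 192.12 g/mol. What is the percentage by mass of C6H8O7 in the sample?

Total n(KOH) added = 0.2208 x 0.05287 = 0.01167 mol.
n(HClO4) used = 0.05685 x 0.007050 = 0.0004008 mol, which equals the excess n(KOH).
So n(KOH) consumed by the sample = 0.01167 - 0.0004008 = 0.01127 mol.
n(C6H8O7) = 0.01127 / 3 = 0.003758 mol.
mass C6H8O7 = 0.003758 x 192.12 = 0.7219 g, so %C6H8O7 = 0.7219/1.2828 x 100 = 56.3%.

56.3%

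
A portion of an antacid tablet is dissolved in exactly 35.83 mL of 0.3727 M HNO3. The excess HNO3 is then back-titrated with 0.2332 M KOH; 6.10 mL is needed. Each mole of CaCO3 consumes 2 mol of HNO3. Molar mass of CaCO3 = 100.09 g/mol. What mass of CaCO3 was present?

0.597 g

Total n(HNO3) added = 0.3727 x 0.03583 = 0.01335 mol.
n(KOH) used = 0.2332 x 0.006100 = 0.001423 mol, which equals the excess n(HNO3).
So n(HNO3) consumed by the sample = 0.01335 - 0.001423 = 0.01193 mol.
n(CaCO3) = 0.01193 / 2 = 0.005966 mol.
mass = 0.005966 mol x 100.09 g/mol = 0.597 g.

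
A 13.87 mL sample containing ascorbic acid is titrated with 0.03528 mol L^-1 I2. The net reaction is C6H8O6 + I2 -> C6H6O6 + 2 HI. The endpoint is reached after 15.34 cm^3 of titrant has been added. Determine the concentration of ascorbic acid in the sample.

0.0390 M

n(I2) = 0.03528 x 0.01534 = 0.0005412 mol.
From the balanced equation, 1 mol I2 reacts with 1 mol ascorbic acid, so n(ascorbic acid) = 0.0005412 x 1/1 = 0.0005412 mol.
[ascorbic acid] = 0.0005412 / 0.01387 L = 0.0390 M.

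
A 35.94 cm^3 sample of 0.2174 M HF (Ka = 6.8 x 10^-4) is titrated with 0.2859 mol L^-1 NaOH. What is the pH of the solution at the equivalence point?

n(HF) = 0.2174 x 0.03594 = 0.007813 mol; V(NaOH) at equivalence = 0.007813/0.2859 = 0.02733 L.
At equivalence all the acid is converted to F-; total volume = 0.03594 + 0.02733 = 0.06327 L, so [F-] = 0.007813/0.06327 = 0.1235 M.
Kb = Kw/Ka = 1.0e-14 / 6.8 x 10^-4 = 1.47e-11.
[OH^-] = sqrt(Kb x [F-]) = sqrt(1.47e-11 x 0.1235) = 1.35e-6 M.
pOH = 5.87, so pH = 14.00 - 5.87 = 8.13.

8.13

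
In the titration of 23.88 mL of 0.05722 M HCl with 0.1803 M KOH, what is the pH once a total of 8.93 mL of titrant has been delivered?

11.87

n(acid) = 0.05722 x 0.02388 = 0.001366 mol; n(KOH) added = 0.1803 x 0.008930 = 0.001610 mol.
Base is in excess by 0.001610 - 0.001366 = 0.0002437 mol in a total volume of 0.03281 L.
[OH^-] = 0.0002437/0.03281 = 0.007427 M, so pOH = 2.13 and pH = 14.00 - 2.13 = 11.87.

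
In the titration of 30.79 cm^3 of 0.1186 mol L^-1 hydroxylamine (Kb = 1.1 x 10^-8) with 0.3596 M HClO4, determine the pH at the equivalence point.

3.55

n(NH2OH) = 0.1186 x 0.03079 = 0.003652 mol; V(HClO4) at equivalence = 0.003652/0.3596 = 0.01015 L.
At equivalence the base is fully converted to NH3OH+; total volume = 0.04094 L, so [NH3OH+] = 0.003652/0.04094 = 0.08919 M.
Ka(NH3OH+) = Kw/Kb = 1.0e-14 / 1.1 x 10^-8 = 9.09e-7.
[H^+] = sqrt(Ka x [NH3OH+]) = sqrt(9.09e-7 x 0.08919) = 0.000285 M.
pH = -log(0.000285) = 3.55.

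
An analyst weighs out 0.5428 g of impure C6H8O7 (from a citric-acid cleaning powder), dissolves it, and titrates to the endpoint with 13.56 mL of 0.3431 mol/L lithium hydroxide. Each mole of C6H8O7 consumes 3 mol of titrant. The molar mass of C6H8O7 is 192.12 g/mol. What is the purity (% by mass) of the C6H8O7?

n(LiOH) = 0.3431 x 0.01356 = 0.004652 mol.
n(C6H8O7) = 0.004652 / 3 = 0.001551 mol.
mass of C6H8O7 = 0.001551 x 192.12 = 0.2979 g.
% purity = 0.2979 / 0.5428 x 100 = 54.9%.

54.9%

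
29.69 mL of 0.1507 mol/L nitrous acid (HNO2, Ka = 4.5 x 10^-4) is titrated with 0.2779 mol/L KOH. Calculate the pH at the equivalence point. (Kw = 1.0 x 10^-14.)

n(HNO2) = 0.1507 x 0.02969 = 0.004474 mol; V(KOH) at equivalence = 0.004474/0.2779 = 0.01610 L.
At equivalence all the acid is converted to NO2-; total volume = 0.02969 + 0.01610 = 0.04579 L, so [NO2-] = 0.004474/0.04579 = 0.09771 M.
Kb = Kw/Ka = 1.0e-14 / 4.5 x 10^-4 = 2.22e-11.
[OH^-] = sqrt(Kb x [NO2-]) = sqrt(2.22e-11 x 0.09771) = 1.47e-6 M.
pOH = 5.83, so pH = 14.00 - 5.83 = 8.17.

8.17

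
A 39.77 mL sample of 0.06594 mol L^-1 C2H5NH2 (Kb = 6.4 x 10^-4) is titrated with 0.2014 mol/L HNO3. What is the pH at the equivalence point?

n(C2H5NH2) = 0.06594 x 0.03977 = 0.002622 mol; V(HNO3) at equivalence = 0.002622/0.2014 = 0.01302 L.
At equivalence the base is fully converted to C2H5NH3+; total volume = 0.05279 L, so [C2H5NH3+] = 0.002622/0.05279 = 0.04968 M.
Ka(C2H5NH3+) = Kw/Kb = 1.0e-14 / 6.4 x 10^-4 = 1.56e-11.
[H^+] = sqrt(Ka x [C2H5NH3+]) = sqrt(1.56e-11 x 0.04968) = 8.81e-7 M.
pH = -log(8.81e-7) = 6.06.

6.06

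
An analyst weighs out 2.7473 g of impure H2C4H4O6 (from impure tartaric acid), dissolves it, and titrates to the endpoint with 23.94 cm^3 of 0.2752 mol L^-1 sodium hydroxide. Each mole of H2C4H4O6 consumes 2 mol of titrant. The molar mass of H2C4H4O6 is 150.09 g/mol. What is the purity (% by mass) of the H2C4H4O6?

18.0%

n(NaOH) = 0.2752 x 0.02394 = 0.006588 mol.
n(H2C4H4O6) = 0.006588 / 2 = 0.003294 mol.
mass of H2C4H4O6 = 0.003294 x 150.09 = 0.4944 g.
% purity = 0.4944 / 2.7473 x 100 = 18.0%.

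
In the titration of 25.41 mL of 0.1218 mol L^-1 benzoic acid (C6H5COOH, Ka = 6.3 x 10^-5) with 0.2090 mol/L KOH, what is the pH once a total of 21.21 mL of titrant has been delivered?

n(acid) = 0.1218 x 0.02541 = 0.003095 mol; n(KOH) added = 0.2090 x 0.02121 = 0.004433 mol.
Base is in excess by 0.004433 - 0.003095 = 0.001338 mol in a total volume of 0.04662 L.
[OH^-] = 0.001338/0.04662 = 0.02870 M, so pOH = 1.54 and pH = 14.00 - 1.54 = 12.46.

12.46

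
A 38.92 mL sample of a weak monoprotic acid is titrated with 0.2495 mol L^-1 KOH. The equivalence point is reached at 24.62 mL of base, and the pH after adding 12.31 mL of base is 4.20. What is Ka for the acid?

6.3 x 10^-5

12.31 mL is half of the equivalence volume, so this is the half-equivalence point where [HA] = [A^-].
At half-equivalence pH = pKa, so pKa = 4.20.
Ka = 10^(-4.20) = 6.3 x 10^-5.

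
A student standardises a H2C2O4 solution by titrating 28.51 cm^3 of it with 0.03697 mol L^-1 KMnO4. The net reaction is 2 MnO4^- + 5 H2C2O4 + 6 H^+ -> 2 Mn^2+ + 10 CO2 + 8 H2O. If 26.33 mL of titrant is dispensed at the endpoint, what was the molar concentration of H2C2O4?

n(KMnO4) = 0.03697 x 0.02633 = 0.0009734 mol.
From the balanced equation, 2 mol KMnO4 reacts with 5 mol H2C2O4, so n(H2C2O4) = 0.0009734 x 5/2 = 0.002434 mol.
[H2C2O4] = 0.002434 / 0.02851 L = 0.0854 M.

0.0854 M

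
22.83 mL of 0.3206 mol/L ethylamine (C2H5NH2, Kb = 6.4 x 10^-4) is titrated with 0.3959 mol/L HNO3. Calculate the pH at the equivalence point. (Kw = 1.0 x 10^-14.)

5.78

n(C2H5NH2) = 0.3206 x 0.02283 = 0.007319 mol; V(HNO3) at equivalence = 0.007319/0.3959 = 0.01849 L.
At equivalence the base is fully converted to C2H5NH3+; total volume = 0.04132 L, so [C2H5NH3+] = 0.007319/0.04132 = 0.1771 M.
Ka(C2H5NH3+) = Kw/Kb = 1.0e-14 / 6.4 x 10^-4 = 1.56e-11.
[H^+] = sqrt(Ka x [C2H5NH3+]) = sqrt(1.56e-11 x 0.1771) = 1.66e-6 M.
pH = -log(1.66e-6) = 5.78.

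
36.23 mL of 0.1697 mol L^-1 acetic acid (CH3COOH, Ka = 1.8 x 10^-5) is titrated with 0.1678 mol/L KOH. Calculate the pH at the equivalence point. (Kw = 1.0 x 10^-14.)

n(CH3COOH) = 0.1697 x 0.03623 = 0.006148 mol; V(KOH) at equivalence = 0.006148/0.1678 = 0.03664 L.
At equivalence all the acid is converted to CH3COO-; total volume = 0.03623 + 0.03664 = 0.07287 L, so [CH3COO-] = 0.006148/0.07287 = 0.08437 M.
Kb = Kw/Ka = 1.0e-14 / 1.8 x 10^-5 = 5.56e-10.
[OH^-] = sqrt(Kb x [CH3COO-]) = sqrt(5.56e-10 x 0.08437) = 6.85e-6 M.
pOH = 5.16, so pH = 14.00 - 5.16 = 8.84.

8.84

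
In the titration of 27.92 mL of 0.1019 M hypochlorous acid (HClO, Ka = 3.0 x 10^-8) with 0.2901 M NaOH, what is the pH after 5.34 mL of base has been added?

7.60

Initial n(HClO) = 0.1019 x 0.02792 = 0.002845 mol.
n(NaOH) added = 0.2901 x 0.005340 = 0.001549 mol, converting that many moles of HClO to ClO-.
Remaining n(HClO) = 0.001296 mol; n(ClO-) = 0.001549 mol.
By Henderson-Hasselbalch, pH = pKa + log([A^-]/[HA]) = 7.52 + log(0.001549/0.001296) = 7.52 + (+0.08) = 7.60.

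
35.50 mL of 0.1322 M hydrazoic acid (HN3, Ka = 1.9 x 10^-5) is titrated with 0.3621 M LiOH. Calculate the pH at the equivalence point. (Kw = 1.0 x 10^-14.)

8.85

n(HN3) = 0.1322 x 0.03550 = 0.004693 mol; V(LiOH) at equivalence = 0.004693/0.3621 = 0.01296 L.
At equivalence all the acid is converted to N3-; total volume = 0.03550 + 0.01296 = 0.04846 L, so [N3-] = 0.004693/0.04846 = 0.09684 M.
Kb = Kw/Ka = 1.0e-14 / 1.9 x 10^-5 = 5.26e-10.
[OH^-] = sqrt(Kb x [N3-]) = sqrt(5.26e-10 x 0.09684) = 7.14e-6 M.
pOH = 5.15, so pH = 14.00 - 5.15 = 8.85.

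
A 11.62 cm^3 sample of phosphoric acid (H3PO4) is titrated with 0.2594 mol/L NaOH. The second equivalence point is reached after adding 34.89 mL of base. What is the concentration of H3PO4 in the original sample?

0.389 M

n(NaOH) = 0.2594 x 0.03489 = 0.009050 mol.
At the second equivalence point, 2 mol OH^- react per mol H3PO4, so n(H3PO4) = 0.009050 / 2 = 0.004525 mol.
[H3PO4] = 0.004525 / 0.01162 L = 0.389 M.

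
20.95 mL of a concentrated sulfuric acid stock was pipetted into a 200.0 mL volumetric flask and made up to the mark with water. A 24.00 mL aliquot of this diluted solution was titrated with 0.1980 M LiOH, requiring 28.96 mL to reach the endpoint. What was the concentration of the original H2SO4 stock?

1.14 M

n(LiOH) = 0.1980 x 0.02896 = 0.005734 mol.
n(H2SO4) in the aliquot = 0.005734 x 1/2 = 0.002867 mol.
[diluted H2SO4] = 0.002867 / 0.02400 = 0.1195 M.
Dilution factor = 200.0/20.95 = 9.547, so [stock] = 0.1195 x 9.547 = 1.14 M.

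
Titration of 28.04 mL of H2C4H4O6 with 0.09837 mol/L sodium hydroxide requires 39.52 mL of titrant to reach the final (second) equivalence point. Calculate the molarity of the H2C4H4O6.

0.0693 M

n(NaOH) = 0.09837 x 0.03952 = 0.003888 mol.
At the final (second) equivalence point, 2 mol OH^- react per mol H2C4H4O6, so n(H2C4H4O6) = 0.003888 / 2 = 0.001944 mol.
[H2C4H4O6] = 0.001944 / 0.02804 L = 0.0693 M.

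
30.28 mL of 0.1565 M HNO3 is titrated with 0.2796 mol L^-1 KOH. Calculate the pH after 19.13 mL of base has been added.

n(acid) = 0.1565 x 0.03028 = 0.004739 mol; n(KOH) added = 0.2796 x 0.01913 = 0.005349 mol.
Base is in excess by 0.005349 - 0.004739 = 0.0006099 mol in a total volume of 0.04941 L.
[OH^-] = 0.0006099/0.04941 = 0.01234 M, so pOH = 1.91 and pH = 14.00 - 1.91 = 12.09.

12.09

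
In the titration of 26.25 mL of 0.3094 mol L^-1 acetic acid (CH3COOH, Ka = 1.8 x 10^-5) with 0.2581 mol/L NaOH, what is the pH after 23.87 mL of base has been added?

Initial n(CH3COOH) = 0.3094 x 0.02625 = 0.008122 mol.
n(NaOH) added = 0.2581 x 0.02387 = 0.006161 mol, converting that many moles of CH3COOH to CH3COO-.
Remaining n(CH3COOH) = 0.001961 mol; n(CH3COO-) = 0.006161 mol.
By Henderson-Hasselbalch, pH = pKa + log([A^-]/[HA]) = 4.74 + log(0.006161/0.001961) = 4.74 + (+0.50) = 5.24.

5.24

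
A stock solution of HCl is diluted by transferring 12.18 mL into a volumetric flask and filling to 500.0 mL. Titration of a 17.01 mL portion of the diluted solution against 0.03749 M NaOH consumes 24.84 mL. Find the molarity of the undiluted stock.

n(NaOH) = 0.03749 x 0.02484 = 0.0009313 mol.
n(HCl) in the aliquot = 0.0009313 mol.
[diluted HCl] = 0.0009313 / 0.01701 = 0.05475 M.
Dilution factor = 500.0/12.18 = 41.05, so [stock] = 0.05475 x 41.05 = 2.25 M.

2.25 M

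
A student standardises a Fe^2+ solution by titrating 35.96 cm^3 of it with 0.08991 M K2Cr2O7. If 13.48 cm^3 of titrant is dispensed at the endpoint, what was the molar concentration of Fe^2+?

n(K2Cr2O7) = 0.08991 x 0.01348 = 0.001212 mol.
From the balanced equation, 1 mol K2Cr2O7 reacts with 6 mol Fe^2+, so n(Fe^2+) = 0.001212 x 6/1 = 0.007272 mol.
[Fe^2+] = 0.007272 / 0.03596 L = 0.202 M.

0.202 M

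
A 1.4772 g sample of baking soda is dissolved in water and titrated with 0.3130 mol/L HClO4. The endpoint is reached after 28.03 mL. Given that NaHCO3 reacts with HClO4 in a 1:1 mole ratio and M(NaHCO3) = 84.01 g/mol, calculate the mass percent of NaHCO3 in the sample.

49.9%

n(HClO4) = 0.3130 x 0.02803 = 0.008773 mol.
n(NaHCO3) = 0.008773 / 1 = 0.008773 mol.
mass of NaHCO3 = 0.008773 x 84.01 = 0.7371 g.
% purity = 0.7371 / 1.4772 x 100 = 49.9%.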